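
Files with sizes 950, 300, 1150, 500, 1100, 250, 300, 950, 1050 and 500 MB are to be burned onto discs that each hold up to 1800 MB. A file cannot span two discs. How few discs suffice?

Total = 1150 + 1100 + 1050 + 950 + 950 + 500 + 500 + 300 + 300 + 250 = 7050 MB.
Lower bound: ⌈7050/1800⌉ = 4 discs.
Also, 5 files each exceed 900 MB, and no two of those can share a disc, so at least 5 discs are needed.
A packing using 5 discs:
  disc 1: 1150 + 500 = 1650
  disc 2: 1100 + 500 = 1600
  disc 3: 1050 + 300 + 300 = 1650
  disc 4: 950 + 250 = 1200
  disc 5: 950 = 950
This matches the lower bound, so 5 is optimal.

5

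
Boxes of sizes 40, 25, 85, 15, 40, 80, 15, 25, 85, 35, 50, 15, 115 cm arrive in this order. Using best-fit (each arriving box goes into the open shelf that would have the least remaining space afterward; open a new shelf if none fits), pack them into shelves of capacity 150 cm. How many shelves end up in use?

5

  40 → shelf 1 (new)  [load 40/150]
  25 → shelf 1  [load 65/150]
  85 → shelf 1  [load 150/150]
  15 → shelf 2 (new)  [load 15/150]
  40 → shelf 2  [load 55/150]
  80 → shelf 2  [load 135/150]
  15 → shelf 2  [load 150/150]
  25 → shelf 3 (new)  [load 25/150]
  85 → shelf 3  [load 110/150]
  35 → shelf 3  [load 145/150]
  50 → shelf 4 (new)  [load 50/150]
  15 → shelf 4  [load 65/150]
  115 → shelf 5 (new)  [load 115/150]
5 shelves opened.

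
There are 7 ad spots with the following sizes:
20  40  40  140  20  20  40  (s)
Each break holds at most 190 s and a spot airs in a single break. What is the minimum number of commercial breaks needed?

Total = 140 + 40 + 40 + 40 + 20 + 20 + 20 = 320 s.
Lower bound: ⌈320/190⌉ = 2 commercial breaks.
A packing using 2 commercial breaks:
  break 1: 140 + 40 = 180
  break 2: 40 + 40 + 20 + 20 + 20 = 140
This matches the lower bound, so 2 is optimal.

2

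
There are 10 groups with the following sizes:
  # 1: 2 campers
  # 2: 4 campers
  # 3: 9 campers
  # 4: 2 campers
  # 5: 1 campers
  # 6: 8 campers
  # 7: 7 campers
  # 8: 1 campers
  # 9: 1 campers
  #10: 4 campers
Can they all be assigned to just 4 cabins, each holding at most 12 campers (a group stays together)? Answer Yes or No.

Yes

A valid assignment using 4 cabins:
  cabin 1: 9 + 2 + 1 = 12
  cabin 2: 8 + 4 = 12
  cabin 3: 7 + 4 + 1 = 12
  cabin 4: 2 + 1 = 3
Every load is within 12 campers, so 4 cabins suffice.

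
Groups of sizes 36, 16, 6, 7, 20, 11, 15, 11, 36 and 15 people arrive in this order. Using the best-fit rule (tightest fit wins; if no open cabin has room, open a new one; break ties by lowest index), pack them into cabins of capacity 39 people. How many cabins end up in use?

  36 → cabin 1 (new)  [load 36/39]
  16 → cabin 2 (new)  [load 16/39]
  6 → cabin 2  [load 22/39]
  7 → cabin 2  [load 29/39]
  20 → cabin 3 (new)  [load 20/39]
  11 → cabin 3  [load 31/39]
  15 → cabin 4 (new)  [load 15/39]
  11 → cabin 4  [load 26/39]
  36 → cabin 5 (new)  [load 36/39]
  15 → cabin 6 (new)  [load 15/39]
6 cabins opened.

6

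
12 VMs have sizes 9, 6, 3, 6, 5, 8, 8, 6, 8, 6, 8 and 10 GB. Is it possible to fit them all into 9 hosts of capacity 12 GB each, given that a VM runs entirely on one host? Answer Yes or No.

Yes

A valid assignment using 9 hosts:
  host 1: 10 = 10
  host 2: 9 + 3 = 12
  host 3: 8 = 8
  host 4: 8 = 8
  host 5: 8 = 8
  host 6: 8 = 8
  host 7: 6 + 6 = 12
  host 8: 6 + 6 = 12
  host 9: 5 = 5
Every load is within 12 GB, so 9 hosts suffice.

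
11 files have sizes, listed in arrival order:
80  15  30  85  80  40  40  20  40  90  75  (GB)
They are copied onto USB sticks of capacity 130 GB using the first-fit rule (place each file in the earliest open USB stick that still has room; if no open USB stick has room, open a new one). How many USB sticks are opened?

  80 → USB stick 1 (new)  [load 80/130]
  15 → USB stick 1  [load 95/130]
  30 → USB stick 1  [load 125/130]
  85 → USB stick 2 (new)  [load 85/130]
  80 → USB stick 3 (new)  [load 80/130]
  40 → USB stick 2  [load 125/130]
  40 → USB stick 3  [load 120/130]
  20 → USB stick 4 (new)  [load 20/130]
  40 → USB stick 4  [load 60/130]
  90 → USB stick 5 (new)  [load 90/130]
  75 → USB stick 6 (new)  [load 75/130]
6 USB sticks opened.

6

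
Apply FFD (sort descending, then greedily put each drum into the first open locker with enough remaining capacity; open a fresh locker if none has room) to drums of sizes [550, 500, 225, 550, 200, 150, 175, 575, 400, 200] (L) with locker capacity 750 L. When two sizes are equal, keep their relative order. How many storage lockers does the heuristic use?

Sorted descending: 575, 550, 550, 500, 400, 225, 200, 200, 175, 150.
  575 → locker 1 (new)  [load 575/750]
  550 → locker 2 (new)  [load 550/750]
  550 → locker 3 (new)  [load 550/750]
  500 → locker 4 (new)  [load 500/750]
  400 → locker 5 (new)  [load 400/750]
  225 → locker 4  [load 725/750]
  200 → locker 2  [load 750/750]
  200 → locker 3  [load 750/750]
  175 → locker 1  [load 750/750]
  150 → locker 5  [load 550/750]
5 storage lockers opened.

5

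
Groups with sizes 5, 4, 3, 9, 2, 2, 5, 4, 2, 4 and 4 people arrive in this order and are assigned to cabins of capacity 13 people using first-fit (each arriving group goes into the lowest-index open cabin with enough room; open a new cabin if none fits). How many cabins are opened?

  5 → cabin 1 (new)  [load 5/13]
  4 → cabin 1  [load 9/13]
  3 → cabin 1  [load 12/13]
  9 → cabin 2 (new)  [load 9/13]
  2 → cabin 2  [load 11/13]
  2 → cabin 2  [load 13/13]
  5 → cabin 3 (new)  [load 5/13]
  4 → cabin 3  [load 9/13]
  2 → cabin 3  [load 11/13]
  4 → cabin 4 (new)  [load 4/13]
  4 → cabin 4  [load 8/13]
4 cabins opened.

4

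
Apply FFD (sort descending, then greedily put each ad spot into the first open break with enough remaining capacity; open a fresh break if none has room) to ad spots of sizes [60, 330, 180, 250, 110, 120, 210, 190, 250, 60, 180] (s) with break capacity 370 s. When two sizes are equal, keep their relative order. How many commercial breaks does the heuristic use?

Sorted descending: 330, 250, 250, 210, 190, 180, 180, 120, 110, 60, 60.
  330 → break 1 (new)  [load 330/370]
  250 → break 2 (new)  [load 250/370]
  250 → break 3 (new)  [load 250/370]
  210 → break 4 (new)  [load 210/370]
  190 → break 5 (new)  [load 190/370]
  180 → break 5  [load 370/370]
  180 → break 6 (new)  [load 180/370]
  120 → break 2  [load 370/370]
  110 → break 3  [load 360/370]
  60 → break 4  [load 270/370]
  60 → break 4  [load 330/370]
6 commercial breaks opened.

6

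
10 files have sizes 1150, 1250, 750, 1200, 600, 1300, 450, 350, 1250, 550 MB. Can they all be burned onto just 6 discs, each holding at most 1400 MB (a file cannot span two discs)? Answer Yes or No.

No

Total = 8850 MB; ⌈8850/1400⌉ = 7.
At least 7 discs are required, but only 6 are allowed.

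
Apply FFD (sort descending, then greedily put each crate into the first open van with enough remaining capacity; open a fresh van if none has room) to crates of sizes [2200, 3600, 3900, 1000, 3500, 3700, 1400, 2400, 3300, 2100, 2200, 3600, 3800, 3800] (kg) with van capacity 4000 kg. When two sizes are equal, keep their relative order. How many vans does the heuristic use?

12

Sorted descending: 3900, 3800, 3800, 3700, 3600, 3600, 3500, 3300, 2400, 2200, 2200, 2100, 1400, 1000.
  3900 → van 1 (new)  [load 3900/4000]
  3800 → van 2 (new)  [load 3800/4000]
  3800 → van 3 (new)  [load 3800/4000]
  3700 → van 4 (new)  [load 3700/4000]
  3600 → van 5 (new)  [load 3600/4000]
  3600 → van 6 (new)  [load 3600/4000]
  3500 → van 7 (new)  [load 3500/4000]
  3300 → van 8 (new)  [load 3300/4000]
  2400 → van 9 (new)  [load 2400/4000]
  2200 → van 10 (new)  [load 2200/4000]
  2200 → van 11 (new)  [load 2200/4000]
  2100 → van 12 (new)  [load 2100/4000]
  1400 → van 9  [load 3800/4000]
  1000 → van 10  [load 3200/4000]
12 vans opened.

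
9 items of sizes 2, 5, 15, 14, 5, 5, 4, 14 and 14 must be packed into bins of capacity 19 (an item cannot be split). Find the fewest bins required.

5

Total = 15 + 14 + 14 + 14 + 5 + 5 + 5 + 4 + 2 = 78.
Lower bound: ⌈78/19⌉ = 5 bins.
A packing using 5 bins:
  bin 1: 15 + 4 = 19
  bin 2: 14 + 5 = 19
  bin 3: 14 + 5 = 19
  bin 4: 14 + 5 = 19
  bin 5: 2 = 2
This matches the lower bound, so 5 is optimal.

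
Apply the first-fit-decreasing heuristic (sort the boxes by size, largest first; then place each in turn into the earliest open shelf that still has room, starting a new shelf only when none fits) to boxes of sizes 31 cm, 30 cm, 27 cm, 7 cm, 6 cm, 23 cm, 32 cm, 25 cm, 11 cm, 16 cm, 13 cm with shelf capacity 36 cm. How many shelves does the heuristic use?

Sorted descending: 32, 31, 30, 27, 25, 23, 16, 13, 11, 7, 6.
  32 → shelf 1 (new)  [load 32/36]
  31 → shelf 2 (new)  [load 31/36]
  30 → shelf 3 (new)  [load 30/36]
  27 → shelf 4 (new)  [load 27/36]
  25 → shelf 5 (new)  [load 25/36]
  23 → shelf 6 (new)  [load 23/36]
  16 → shelf 7 (new)  [load 16/36]
  13 → shelf 6  [load 36/36]
  11 → shelf 5  [load 36/36]
  7 → shelf 4  [load 34/36]
  6 → shelf 3  [load 36/36]
7 shelves opened.

7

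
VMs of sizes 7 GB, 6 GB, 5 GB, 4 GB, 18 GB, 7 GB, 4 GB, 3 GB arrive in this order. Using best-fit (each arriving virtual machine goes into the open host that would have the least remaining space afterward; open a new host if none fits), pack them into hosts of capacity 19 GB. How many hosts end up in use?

  7 → host 1 (new)  [load 7/19]
  6 → host 1  [load 13/19]
  5 → host 1  [load 18/19]
  4 → host 2 (new)  [load 4/19]
  18 → host 3 (new)  [load 18/19]
  7 → host 2  [load 11/19]
  4 → host 2  [load 15/19]
  3 → host 2  [load 18/19]
3 hosts opened.

3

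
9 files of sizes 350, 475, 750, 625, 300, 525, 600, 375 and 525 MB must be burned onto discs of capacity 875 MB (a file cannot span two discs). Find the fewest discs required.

6

Total = 750 + 625 + 600 + 525 + 525 + 475 + 375 + 350 + 300 = 4525 MB.
Lower bound: ⌈4525/875⌉ = 6 discs.
A packing using 6 discs:
  disc 1: 750 = 750
  disc 2: 625 = 625
  disc 3: 600 = 600
  disc 4: 525 + 350 = 875
  disc 5: 525 + 300 = 825
  disc 6: 475 + 375 = 850
This matches the lower bound, so 6 is optimal.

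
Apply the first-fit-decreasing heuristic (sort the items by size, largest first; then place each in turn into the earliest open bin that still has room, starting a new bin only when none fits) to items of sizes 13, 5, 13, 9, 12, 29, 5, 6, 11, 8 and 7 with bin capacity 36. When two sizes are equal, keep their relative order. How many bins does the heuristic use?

4

Sorted descending: 29, 13, 13, 12, 11, 9, 8, 7, 6, 5, 5.
  29 → bin 1 (new)  [load 29/36]
  13 → bin 2 (new)  [load 13/36]
  13 → bin 2  [load 26/36]
  12 → bin 3 (new)  [load 12/36]
  11 → bin 3  [load 23/36]
  9 → bin 2  [load 35/36]
  8 → bin 3  [load 31/36]
  7 → bin 1  [load 36/36]
  6 → bin 4 (new)  [load 6/36]
  5 → bin 3  [load 36/36]
  5 → bin 4  [load 11/36]
4 bins opened.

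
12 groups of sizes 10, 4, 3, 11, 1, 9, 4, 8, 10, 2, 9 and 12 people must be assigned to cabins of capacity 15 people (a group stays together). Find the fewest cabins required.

7

Total = 12 + 11 + 10 + 10 + 9 + 9 + 8 + 4 + 4 + 3 + 2 + 1 = 83 people.
Lower bound: ⌈83/15⌉ = 6 cabins.
Also, 7 groups each exceed 15/2 people, and no two of those can share a cabin, so at least 7 cabins are needed.
A packing using 7 cabins:
  cabin 1: 12 + 3 = 15
  cabin 2: 11 + 4 = 15
  cabin 3: 10 + 4 + 1 = 15
  cabin 4: 10 + 2 = 12
  cabin 5: 9 = 9
  cabin 6: 9 = 9
  cabin 7: 8 = 8
This matches the lower bound, so 7 is optimal.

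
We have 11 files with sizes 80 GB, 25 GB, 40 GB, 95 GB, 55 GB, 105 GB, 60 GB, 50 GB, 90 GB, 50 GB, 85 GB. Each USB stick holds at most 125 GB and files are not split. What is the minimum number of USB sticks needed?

Total = 105 + 95 + 90 + 85 + 80 + 60 + 55 + 50 + 50 + 40 + 25 = 735 GB.
Lower bound: ⌈735/125⌉ = 6 USB sticks.
A packing using 7 USB sticks:
  USB stick 1: 105 = 105
  USB stick 2: 95 + 25 = 120
  USB stick 3: 90 = 90
  USB stick 4: 85 + 40 = 125
  USB stick 5: 80 = 80
  USB stick 6: 60 + 55 = 115
  USB stick 7: 50 + 50 = 100
No arrangement into 6 USB sticks stays within capacity, so 7 is optimal.

7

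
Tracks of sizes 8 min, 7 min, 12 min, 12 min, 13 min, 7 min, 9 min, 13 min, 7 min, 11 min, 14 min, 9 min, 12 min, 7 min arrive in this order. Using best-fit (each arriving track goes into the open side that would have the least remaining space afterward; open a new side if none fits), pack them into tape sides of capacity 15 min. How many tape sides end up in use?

  8 → side 1 (new)  [load 8/15]
  7 → side 1  [load 15/15]
  12 → side 2 (new)  [load 12/15]
  12 → side 3 (new)  [load 12/15]
  13 → side 4 (new)  [load 13/15]
  7 → side 5 (new)  [load 7/15]
  9 → side 6 (new)  [load 9/15]
  13 → side 7 (new)  [load 13/15]
  7 → side 5  [load 14/15]
  11 → side 8 (new)  [load 11/15]
  14 → side 9 (new)  [load 14/15]
  9 → side 10 (new)  [load 9/15]
  12 → side 11 (new)  [load 12/15]
  7 → side 12 (new)  [load 7/15]
12 tape sides opened.

12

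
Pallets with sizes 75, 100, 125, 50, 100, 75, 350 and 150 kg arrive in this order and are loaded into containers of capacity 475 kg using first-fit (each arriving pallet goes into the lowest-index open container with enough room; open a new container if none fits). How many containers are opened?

  75 → container 1 (new)  [load 75/475]
  100 → container 1  [load 175/475]
  125 → container 1  [load 300/475]
  50 → container 1  [load 350/475]
  100 → container 1  [load 450/475]
  75 → container 2 (new)  [load 75/475]
  350 → container 2  [load 425/475]
  150 → container 3 (new)  [load 150/475]
3 containers opened.

3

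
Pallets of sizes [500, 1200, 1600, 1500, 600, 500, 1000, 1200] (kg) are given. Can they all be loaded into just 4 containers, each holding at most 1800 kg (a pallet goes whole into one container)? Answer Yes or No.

Total = 8100 kg; ⌈8100/1800⌉ = 5.
At least 5 containers are required, but only 4 are allowed.

No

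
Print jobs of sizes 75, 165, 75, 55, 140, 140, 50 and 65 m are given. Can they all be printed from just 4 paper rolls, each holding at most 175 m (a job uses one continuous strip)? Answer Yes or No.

No

Total = 765 m; ⌈765/175⌉ = 5.
At least 5 paper rolls are required, but only 4 are allowed.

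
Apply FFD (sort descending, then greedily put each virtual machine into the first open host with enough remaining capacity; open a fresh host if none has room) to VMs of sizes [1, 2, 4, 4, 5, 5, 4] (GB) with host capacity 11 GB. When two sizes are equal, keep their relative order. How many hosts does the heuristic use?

3

Sorted descending: 5, 5, 4, 4, 4, 2, 1.
  5 → host 1 (new)  [load 5/11]
  5 → host 1  [load 10/11]
  4 → host 2 (new)  [load 4/11]
  4 → host 2  [load 8/11]
  4 → host 3 (new)  [load 4/11]
  2 → host 2  [load 10/11]
  1 → host 1  [load 11/11]
3 hosts opened.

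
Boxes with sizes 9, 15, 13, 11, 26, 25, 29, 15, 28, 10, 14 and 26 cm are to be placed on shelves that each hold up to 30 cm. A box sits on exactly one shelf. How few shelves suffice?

8

Total = 29 + 28 + 26 + 26 + 25 + 15 + 15 + 14 + 13 + 11 + 10 + 9 = 221 cm.
Lower bound: ⌈221/30⌉ = 8 shelves.
A packing using 8 shelves:
  shelf 1: 29 = 29
  shelf 2: 28 = 28
  shelf 3: 26 = 26
  shelf 4: 26 = 26
  shelf 5: 25 = 25
  shelf 6: 15 + 15 = 30
  shelf 7: 14 + 13 = 27
  shelf 8: 11 + 10 + 9 = 30
This matches the lower bound, so 8 is optimal.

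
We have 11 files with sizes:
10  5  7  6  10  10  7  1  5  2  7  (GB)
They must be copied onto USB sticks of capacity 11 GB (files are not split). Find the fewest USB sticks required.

8

Total = 10 + 10 + 10 + 7 + 7 + 7 + 6 + 5 + 5 + 2 + 1 = 70 GB.
Lower bound: ⌈70/11⌉ = 7 USB sticks.
A packing using 8 USB sticks:
  USB stick 1: 10 + 1 = 11
  USB stick 2: 10 = 10
  USB stick 3: 10 = 10
  USB stick 4: 7 + 2 = 9
  USB stick 5: 7 = 7
  USB stick 6: 7 = 7
  USB stick 7: 6 + 5 = 11
  USB stick 8: 5 = 5
No arrangement into 7 USB sticks stays within capacity, so 8 is optimal.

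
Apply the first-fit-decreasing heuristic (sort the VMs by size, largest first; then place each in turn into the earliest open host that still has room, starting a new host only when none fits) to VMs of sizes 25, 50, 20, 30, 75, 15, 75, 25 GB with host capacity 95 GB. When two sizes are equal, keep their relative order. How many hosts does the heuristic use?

4

Sorted descending: 75, 75, 50, 30, 25, 25, 20, 15.
  75 → host 1 (new)  [load 75/95]
  75 → host 2 (new)  [load 75/95]
  50 → host 3 (new)  [load 50/95]
  30 → host 3  [load 80/95]
  25 → host 4 (new)  [load 25/95]
  25 → host 4  [load 50/95]
  20 → host 1  [load 95/95]
  15 → host 2  [load 90/95]
4 hosts opened.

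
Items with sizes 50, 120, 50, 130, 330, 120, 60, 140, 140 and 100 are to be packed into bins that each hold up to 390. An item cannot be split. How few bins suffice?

Total = 330 + 140 + 140 + 130 + 120 + 120 + 100 + 60 + 50 + 50 = 1240.
Lower bound: ⌈1240/390⌉ = 4 bins.
A packing using 4 bins:
  bin 1: 330 + 60 = 390
  bin 2: 140 + 140 + 100 = 380
  bin 3: 130 + 120 + 120 = 370
  bin 4: 50 + 50 = 100
This matches the lower bound, so 4 is optimal.

4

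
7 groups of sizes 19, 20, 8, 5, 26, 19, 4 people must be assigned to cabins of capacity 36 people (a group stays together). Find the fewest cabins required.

Total = 26 + 20 + 19 + 19 + 8 + 5 + 4 = 101 people.
Lower bound: ⌈101/36⌉ = 3 cabins.
Also, 4 groups each exceed 18 people, and no two of those can share a cabin, so at least 4 cabins are needed.
A packing using 4 cabins:
  cabin 1: 26 + 8 = 34
  cabin 2: 20 + 5 + 4 = 29
  cabin 3: 19 = 19
  cabin 4: 19 = 19
This matches the lower bound, so 4 is optimal.

4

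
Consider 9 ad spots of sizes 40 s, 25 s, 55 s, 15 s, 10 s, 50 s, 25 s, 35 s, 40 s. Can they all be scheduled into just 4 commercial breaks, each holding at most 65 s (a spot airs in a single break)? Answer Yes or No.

Total = 295 s; ⌈295/65⌉ = 5.
At least 5 commercial breaks are required, but only 4 are allowed.

No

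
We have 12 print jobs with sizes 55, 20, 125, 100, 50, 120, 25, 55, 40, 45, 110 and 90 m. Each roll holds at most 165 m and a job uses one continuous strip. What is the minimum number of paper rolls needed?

6

Total = 125 + 120 + 110 + 100 + 90 + 55 + 55 + 50 + 45 + 40 + 25 + 20 = 835 m.
Lower bound: ⌈835/165⌉ = 6 paper rolls.
A packing using 6 paper rolls:
  roll 1: 125 + 40 = 165
  roll 2: 120 + 45 = 165
  roll 3: 110 + 55 = 165
  roll 4: 100 + 55 = 155
  roll 5: 90 + 50 + 25 = 165
  roll 6: 20 = 20
This matches the lower bound, so 6 is optimal.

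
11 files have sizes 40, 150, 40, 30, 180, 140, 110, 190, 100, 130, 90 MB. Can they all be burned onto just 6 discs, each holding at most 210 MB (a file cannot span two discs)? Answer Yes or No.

No

Total = 1200 MB; ⌈1200/210⌉ = 6.
The bound of 6 does not rule out 6, but exhaustive search shows no assignment into 6 discs of capacity 210 MB exists — the minimum is 7.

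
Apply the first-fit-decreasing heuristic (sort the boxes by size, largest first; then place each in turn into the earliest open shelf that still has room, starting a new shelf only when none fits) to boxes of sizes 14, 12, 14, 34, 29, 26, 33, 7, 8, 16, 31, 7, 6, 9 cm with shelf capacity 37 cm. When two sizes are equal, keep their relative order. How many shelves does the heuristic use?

7

Sorted descending: 34, 33, 31, 29, 26, 16, 14, 14, 12, 9, 8, 7, 7, 6.
  34 → shelf 1 (new)  [load 34/37]
  33 → shelf 2 (new)  [load 33/37]
  31 → shelf 3 (new)  [load 31/37]
  29 → shelf 4 (new)  [load 29/37]
  26 → shelf 5 (new)  [load 26/37]
  16 → shelf 6 (new)  [load 16/37]
  14 → shelf 6  [load 30/37]
  14 → shelf 7 (new)  [load 14/37]
  12 → shelf 7  [load 26/37]
  9 → shelf 5  [load 35/37]
  8 → shelf 4  [load 37/37]
  7 → shelf 6  [load 37/37]
  7 → shelf 7  [load 33/37]
  6 → shelf 3  [load 37/37]
7 shelves opened.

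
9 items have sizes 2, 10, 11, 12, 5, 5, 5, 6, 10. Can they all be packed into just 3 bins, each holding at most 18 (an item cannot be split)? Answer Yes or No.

No

Total = 66; ⌈66/18⌉ = 4.
At least 4 bins are required, but only 3 are allowed.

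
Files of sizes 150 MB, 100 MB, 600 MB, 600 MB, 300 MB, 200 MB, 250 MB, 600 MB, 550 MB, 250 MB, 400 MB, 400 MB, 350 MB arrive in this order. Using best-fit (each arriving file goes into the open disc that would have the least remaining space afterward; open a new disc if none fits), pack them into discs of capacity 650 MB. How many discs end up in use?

  150 → disc 1 (new)  [load 150/650]
  100 → disc 1  [load 250/650]
  600 → disc 2 (new)  [load 600/650]
  600 → disc 3 (new)  [load 600/650]
  300 → disc 1  [load 550/650]
  200 → disc 4 (new)  [load 200/650]
  250 → disc 4  [load 450/650]
  600 → disc 5 (new)  [load 600/650]
  550 → disc 6 (new)  [load 550/650]
  250 → disc 7 (new)  [load 250/650]
  400 → disc 7  [load 650/650]
  400 → disc 8 (new)  [load 400/650]
  350 → disc 9 (new)  [load 350/650]
9 discs opened.

9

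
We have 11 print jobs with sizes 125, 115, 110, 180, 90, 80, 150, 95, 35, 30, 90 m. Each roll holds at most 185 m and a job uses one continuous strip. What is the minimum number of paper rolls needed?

7

Total = 180 + 150 + 125 + 115 + 110 + 95 + 90 + 90 + 80 + 35 + 30 = 1100 m.
Lower bound: ⌈1100/185⌉ = 6 paper rolls.
A packing using 7 paper rolls:
  roll 1: 180 = 180
  roll 2: 150 + 35 = 185
  roll 3: 125 + 30 = 155
  roll 4: 115 = 115
  roll 5: 110 = 110
  roll 6: 95 + 90 = 185
  roll 7: 90 + 80 = 170
No arrangement into 6 paper rolls stays within capacity, so 7 is optimal.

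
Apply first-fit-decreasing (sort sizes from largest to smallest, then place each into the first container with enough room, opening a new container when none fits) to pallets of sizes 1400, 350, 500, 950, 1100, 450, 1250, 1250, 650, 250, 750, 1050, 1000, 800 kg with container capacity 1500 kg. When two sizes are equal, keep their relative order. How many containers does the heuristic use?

9

Sorted descending: 1400, 1250, 1250, 1100, 1050, 1000, 950, 800, 750, 650, 500, 450, 350, 250.
  1400 → container 1 (new)  [load 1400/1500]
  1250 → container 2 (new)  [load 1250/1500]
  1250 → container 3 (new)  [load 1250/1500]
  1100 → container 4 (new)  [load 1100/1500]
  1050 → container 5 (new)  [load 1050/1500]
  1000 → container 6 (new)  [load 1000/1500]
  950 → container 7 (new)  [load 950/1500]
  800 → container 8 (new)  [load 800/1500]
  750 → container 9 (new)  [load 750/1500]
  650 → container 8  [load 1450/1500]
  500 → container 6  [load 1500/1500]
  450 → container 5  [load 1500/1500]
  350 → container 4  [load 1450/1500]
  250 → container 2  [load 1500/1500]
9 containers opened.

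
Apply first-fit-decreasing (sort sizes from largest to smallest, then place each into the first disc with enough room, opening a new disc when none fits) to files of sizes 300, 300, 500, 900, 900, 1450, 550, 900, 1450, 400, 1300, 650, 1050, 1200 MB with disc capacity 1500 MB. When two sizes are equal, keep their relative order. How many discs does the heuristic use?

9

Sorted descending: 1450, 1450, 1300, 1200, 1050, 900, 900, 900, 650, 550, 500, 400, 300, 300.
  1450 → disc 1 (new)  [load 1450/1500]
  1450 → disc 2 (new)  [load 1450/1500]
  1300 → disc 3 (new)  [load 1300/1500]
  1200 → disc 4 (new)  [load 1200/1500]
  1050 → disc 5 (new)  [load 1050/1500]
  900 → disc 6 (new)  [load 900/1500]
  900 → disc 7 (new)  [load 900/1500]
  900 → disc 8 (new)  [load 900/1500]
  650 → disc 9 (new)  [load 650/1500]
  550 → disc 6  [load 1450/1500]
  500 → disc 7  [load 1400/1500]
  400 → disc 5  [load 1450/1500]
  300 → disc 4  [load 1500/1500]
  300 → disc 8  [load 1200/1500]
9 discs opened.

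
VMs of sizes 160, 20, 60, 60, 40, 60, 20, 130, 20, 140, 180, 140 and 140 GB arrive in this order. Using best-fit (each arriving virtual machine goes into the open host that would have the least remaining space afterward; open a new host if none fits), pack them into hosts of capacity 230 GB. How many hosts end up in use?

7

  160 → host 1 (new)  [load 160/230]
  20 → host 1  [load 180/230]
  60 → host 2 (new)  [load 60/230]
  60 → host 2  [load 120/230]
  40 → host 1  [load 220/230]
  60 → host 2  [load 180/230]
  20 → host 2  [load 200/230]
  130 → host 3 (new)  [load 130/230]
  20 → host 2  [load 220/230]
  140 → host 4 (new)  [load 140/230]
  180 → host 5 (new)  [load 180/230]
  140 → host 6 (new)  [load 140/230]
  140 → host 7 (new)  [load 140/230]
7 hosts opened.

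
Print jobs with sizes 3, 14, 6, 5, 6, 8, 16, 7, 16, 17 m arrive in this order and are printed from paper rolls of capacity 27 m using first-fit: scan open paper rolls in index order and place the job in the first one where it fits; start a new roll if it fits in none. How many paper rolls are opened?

5

  3 → roll 1 (new)  [load 3/27]
  14 → roll 1  [load 17/27]
  6 → roll 1  [load 23/27]
  5 → roll 2 (new)  [load 5/27]
  6 → roll 2  [load 11/27]
  8 → roll 2  [load 19/27]
  16 → roll 3 (new)  [load 16/27]
  7 → roll 2  [load 26/27]
  16 → roll 4 (new)  [load 16/27]
  17 → roll 5 (new)  [load 17/27]
5 paper rolls opened.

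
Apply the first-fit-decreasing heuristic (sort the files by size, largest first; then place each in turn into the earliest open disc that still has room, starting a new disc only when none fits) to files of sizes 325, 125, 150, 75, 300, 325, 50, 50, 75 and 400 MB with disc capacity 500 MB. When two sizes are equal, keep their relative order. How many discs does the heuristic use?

4

Sorted descending: 400, 325, 325, 300, 150, 125, 75, 75, 50, 50.
  400 → disc 1 (new)  [load 400/500]
  325 → disc 2 (new)  [load 325/500]
  325 → disc 3 (new)  [load 325/500]
  300 → disc 4 (new)  [load 300/500]
  150 → disc 2  [load 475/500]
  125 → disc 3  [load 450/500]
  75 → disc 1  [load 475/500]
  75 → disc 4  [load 375/500]
  50 → disc 3  [load 500/500]
  50 → disc 4  [load 425/500]
4 discs opened.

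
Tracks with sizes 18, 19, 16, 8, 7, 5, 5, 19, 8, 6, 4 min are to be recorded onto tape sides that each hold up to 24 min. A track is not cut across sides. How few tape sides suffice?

Total = 19 + 19 + 18 + 16 + 8 + 8 + 7 + 6 + 5 + 5 + 4 = 115 min.
Lower bound: ⌈115/24⌉ = 5 tape sides.
A packing using 5 tape sides:
  side 1: 19 + 5 = 24
  side 2: 19 + 5 = 24
  side 3: 18 + 6 = 24
  side 4: 16 + 8 = 24
  side 5: 8 + 7 + 4 = 19
This matches the lower bound, so 5 is optimal.

5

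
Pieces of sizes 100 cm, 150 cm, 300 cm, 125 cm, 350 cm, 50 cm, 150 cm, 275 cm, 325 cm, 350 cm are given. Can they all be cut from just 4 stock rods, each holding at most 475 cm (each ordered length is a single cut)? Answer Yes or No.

Total = 2175 cm; ⌈2175/475⌉ = 5.
At least 5 stock rods are required, but only 4 are allowed.

No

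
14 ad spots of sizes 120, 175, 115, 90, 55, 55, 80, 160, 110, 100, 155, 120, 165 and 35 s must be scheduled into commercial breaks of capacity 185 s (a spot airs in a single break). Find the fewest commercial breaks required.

10

Total = 175 + 165 + 160 + 155 + 120 + 120 + 115 + 110 + 100 + 90 + 80 + 55 + 55 + 35 = 1535 s.
Lower bound: ⌈1535/185⌉ = 9 commercial breaks.
A packing using 10 commercial breaks:
  break 1: 175 = 175
  break 2: 165 = 165
  break 3: 160 = 160
  break 4: 155 = 155
  break 5: 120 + 55 = 175
  break 6: 120 + 55 = 175
  break 7: 115 + 35 = 150
  break 8: 110 = 110
  break 9: 100 + 80 = 180
  break 10: 90 = 90
No arrangement into 9 commercial breaks stays within capacity, so 10 is optimal.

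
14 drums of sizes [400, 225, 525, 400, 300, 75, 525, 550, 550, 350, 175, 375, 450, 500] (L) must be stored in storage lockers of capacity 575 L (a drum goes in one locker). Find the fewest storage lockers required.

Total = 550 + 550 + 525 + 525 + 500 + 450 + 400 + 400 + 375 + 350 + 300 + 225 + 175 + 75 = 5400 L.
Lower bound: ⌈5400/575⌉ = 10 storage lockers.
Also, 11 drums each exceed 575/2 L, and no two of those can share a locker, so at least 11 storage lockers are needed.
A packing using 11 storage lockers:
  locker 1: 550 = 550
  locker 2: 550 = 550
  locker 3: 525 = 525
  locker 4: 525 = 525
  locker 5: 500 + 75 = 575
  locker 6: 450 = 450
  locker 7: 400 + 175 = 575
  locker 8: 400 = 400
  locker 9: 375 = 375
  locker 10: 350 + 225 = 575
  locker 11: 300 = 300
This matches the lower bound, so 11 is optimal.

11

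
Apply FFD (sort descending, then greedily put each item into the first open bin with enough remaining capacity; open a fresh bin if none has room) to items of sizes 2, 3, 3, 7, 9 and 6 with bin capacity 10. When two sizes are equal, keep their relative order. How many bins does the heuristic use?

Sorted descending: 9, 7, 6, 3, 3, 2.
  9 → bin 1 (new)  [load 9/10]
  7 → bin 2 (new)  [load 7/10]
  6 → bin 3 (new)  [load 6/10]
  3 → bin 2  [load 10/10]
  3 → bin 3  [load 9/10]
  2 → bin 4 (new)  [load 2/10]
4 bins opened.

4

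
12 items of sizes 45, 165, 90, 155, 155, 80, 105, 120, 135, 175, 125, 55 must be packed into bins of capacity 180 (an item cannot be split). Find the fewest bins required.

Total = 175 + 165 + 155 + 155 + 135 + 125 + 120 + 105 + 90 + 80 + 55 + 45 = 1405.
Lower bound: ⌈1405/180⌉ = 8 bins.
A packing using 9 bins:
  bin 1: 175 = 175
  bin 2: 165 = 165
  bin 3: 155 = 155
  bin 4: 155 = 155
  bin 5: 135 + 45 = 180
  bin 6: 125 + 55 = 180
  bin 7: 120 = 120
  bin 8: 105 = 105
  bin 9: 90 + 80 = 170
No arrangement into 8 bins stays within capacity, so 9 is optimal.

9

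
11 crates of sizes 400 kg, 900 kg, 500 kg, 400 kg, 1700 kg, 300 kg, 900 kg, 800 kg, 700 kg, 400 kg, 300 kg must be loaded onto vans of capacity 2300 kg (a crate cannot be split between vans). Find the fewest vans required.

Total = 1700 + 900 + 900 + 800 + 700 + 500 + 400 + 400 + 400 + 300 + 300 = 7300 kg.
Lower bound: ⌈7300/2300⌉ = 4 vans.
A packing using 4 vans:
  van 1: 1700 + 500 = 2200
  van 2: 900 + 900 + 400 = 2200
  van 3: 800 + 700 + 400 + 400 = 2300
  van 4: 300 + 300 = 600
This matches the lower bound, so 4 is optimal.

4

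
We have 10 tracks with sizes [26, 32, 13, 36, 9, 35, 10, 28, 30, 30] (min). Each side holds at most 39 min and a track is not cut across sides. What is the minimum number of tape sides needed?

Total = 36 + 35 + 32 + 30 + 30 + 28 + 26 + 13 + 10 + 9 = 249 min.
Lower bound: ⌈249/39⌉ = 7 tape sides.
A packing using 7 tape sides:
  side 1: 36 = 36
  side 2: 35 = 35
  side 3: 32 = 32
  side 4: 30 + 9 = 39
  side 5: 30 = 30
  side 6: 28 + 10 = 38
  side 7: 26 + 13 = 39
This matches the lower bound, so 7 is optimal.

7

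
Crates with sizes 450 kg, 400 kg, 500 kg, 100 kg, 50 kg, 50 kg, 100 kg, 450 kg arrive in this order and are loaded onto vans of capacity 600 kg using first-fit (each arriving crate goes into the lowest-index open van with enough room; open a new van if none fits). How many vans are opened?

4

  450 → van 1 (new)  [load 450/600]
  400 → van 2 (new)  [load 400/600]
  500 → van 3 (new)  [load 500/600]
  100 → van 1  [load 550/600]
  50 → van 1  [load 600/600]
  50 → van 2  [load 450/600]
  100 → van 2  [load 550/600]
  450 → van 4 (new)  [load 450/600]
4 vans opened.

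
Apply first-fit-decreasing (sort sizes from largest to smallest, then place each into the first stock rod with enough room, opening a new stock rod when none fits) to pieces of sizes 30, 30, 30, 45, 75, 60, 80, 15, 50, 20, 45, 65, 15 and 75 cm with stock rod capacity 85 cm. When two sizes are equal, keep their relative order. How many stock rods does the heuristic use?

9

Sorted descending: 80, 75, 75, 65, 60, 50, 45, 45, 30, 30, 30, 20, 15, 15.
  80 → stock rod 1 (new)  [load 80/85]
  75 → stock rod 2 (new)  [load 75/85]
  75 → stock rod 3 (new)  [load 75/85]
  65 → stock rod 4 (new)  [load 65/85]
  60 → stock rod 5 (new)  [load 60/85]
  50 → stock rod 6 (new)  [load 50/85]
  45 → stock rod 7 (new)  [load 45/85]
  45 → stock rod 8 (new)  [load 45/85]
  30 → stock rod 6  [load 80/85]
  30 → stock rod 7  [load 75/85]
  30 → stock rod 8  [load 75/85]
  20 → stock rod 4  [load 85/85]
  15 → stock rod 5  [load 75/85]
  15 → stock rod 9 (new)  [load 15/85]
9 stock rods opened.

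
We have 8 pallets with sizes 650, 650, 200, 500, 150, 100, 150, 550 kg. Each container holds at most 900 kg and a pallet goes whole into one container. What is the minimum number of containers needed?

4

Total = 650 + 650 + 550 + 500 + 200 + 150 + 150 + 100 = 2950 kg.
Lower bound: ⌈2950/900⌉ = 4 containers.
A packing using 4 containers:
  container 1: 650 + 200 = 850
  container 2: 650 + 150 + 100 = 900
  container 3: 550 + 150 = 700
  container 4: 500 = 500
This matches the lower bound, so 4 is optimal.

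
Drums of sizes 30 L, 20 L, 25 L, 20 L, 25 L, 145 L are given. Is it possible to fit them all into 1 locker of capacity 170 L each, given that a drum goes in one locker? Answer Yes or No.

No

Total = 265 L; ⌈265/170⌉ = 2.
At least 2 storage lockers are required, but only 1 is allowed.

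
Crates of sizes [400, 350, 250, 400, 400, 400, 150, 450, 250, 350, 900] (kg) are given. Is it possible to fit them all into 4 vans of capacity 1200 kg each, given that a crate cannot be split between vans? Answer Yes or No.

Yes

A valid assignment using 4 vans:
  van 1: 900 + 250 = 1150
  van 2: 450 + 400 + 350 = 1200
  van 3: 400 + 400 + 400 = 1200
  van 4: 350 + 250 + 150 = 750
Every load is within 1200 kg, so 4 vans suffice.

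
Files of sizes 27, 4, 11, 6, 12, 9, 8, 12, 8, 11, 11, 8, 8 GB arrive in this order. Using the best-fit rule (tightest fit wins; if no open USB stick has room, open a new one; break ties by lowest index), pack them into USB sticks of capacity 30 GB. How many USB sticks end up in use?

  27 → USB stick 1 (new)  [load 27/30]
  4 → USB stick 2 (new)  [load 4/30]
  11 → USB stick 2  [load 15/30]
  6 → USB stick 2  [load 21/30]
  12 → USB stick 3 (new)  [load 12/30]
  9 → USB stick 2  [load 30/30]
  8 → USB stick 3  [load 20/30]
  12 → USB stick 4 (new)  [load 12/30]
  8 → USB stick 3  [load 28/30]
  11 → USB stick 4  [load 23/30]
  11 → USB stick 5 (new)  [load 11/30]
  8 → USB stick 5  [load 19/30]
  8 → USB stick 5  [load 27/30]
5 USB sticks opened.

5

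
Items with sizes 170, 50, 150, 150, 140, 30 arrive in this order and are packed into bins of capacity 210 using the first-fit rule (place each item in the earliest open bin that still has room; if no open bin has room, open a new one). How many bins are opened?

  170 → bin 1 (new)  [load 170/210]
  50 → bin 2 (new)  [load 50/210]
  150 → bin 2  [load 200/210]
  150 → bin 3 (new)  [load 150/210]
  140 → bin 4 (new)  [load 140/210]
  30 → bin 1  [load 200/210]
4 bins opened.

4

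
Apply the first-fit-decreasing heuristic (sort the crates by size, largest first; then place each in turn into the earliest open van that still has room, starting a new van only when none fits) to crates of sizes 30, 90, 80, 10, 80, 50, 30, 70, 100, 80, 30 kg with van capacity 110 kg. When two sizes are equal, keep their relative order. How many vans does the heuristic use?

7

Sorted descending: 100, 90, 80, 80, 80, 70, 50, 30, 30, 30, 10.
  100 → van 1 (new)  [load 100/110]
  90 → van 2 (new)  [load 90/110]
  80 → van 3 (new)  [load 80/110]
  80 → van 4 (new)  [load 80/110]
  80 → van 5 (new)  [load 80/110]
  70 → van 6 (new)  [load 70/110]
  50 → van 7 (new)  [load 50/110]
  30 → van 3  [load 110/110]
  30 → van 4  [load 110/110]
  30 → van 5  [load 110/110]
  10 → van 1  [load 110/110]
7 vans opened.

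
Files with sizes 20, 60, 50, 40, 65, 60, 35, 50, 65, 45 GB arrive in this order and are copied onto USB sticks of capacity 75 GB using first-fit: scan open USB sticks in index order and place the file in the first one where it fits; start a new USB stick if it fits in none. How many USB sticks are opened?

8

  20 → USB stick 1 (new)  [load 20/75]
  60 → USB stick 2 (new)  [load 60/75]
  50 → USB stick 1  [load 70/75]
  40 → USB stick 3 (new)  [load 40/75]
  65 → USB stick 4 (new)  [load 65/75]
  60 → USB stick 5 (new)  [load 60/75]
  35 → USB stick 3  [load 75/75]
  50 → USB stick 6 (new)  [load 50/75]
  65 → USB stick 7 (new)  [load 65/75]
  45 → USB stick 8 (new)  [load 45/75]
8 USB sticks opened.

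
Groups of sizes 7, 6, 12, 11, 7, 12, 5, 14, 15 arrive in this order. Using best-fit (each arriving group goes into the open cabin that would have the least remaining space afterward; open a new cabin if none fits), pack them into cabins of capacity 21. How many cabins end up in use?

6

  7 → cabin 1 (new)  [load 7/21]
  6 → cabin 1  [load 13/21]
  12 → cabin 2 (new)  [load 12/21]
  11 → cabin 3 (new)  [load 11/21]
  7 → cabin 1  [load 20/21]
  12 → cabin 4 (new)  [load 12/21]
  5 → cabin 2  [load 17/21]
  14 → cabin 5 (new)  [load 14/21]
  15 → cabin 6 (new)  [load 15/21]
6 cabins opened.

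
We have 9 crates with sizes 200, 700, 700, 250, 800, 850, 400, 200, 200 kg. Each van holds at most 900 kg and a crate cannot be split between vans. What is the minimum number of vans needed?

Total = 850 + 800 + 700 + 700 + 400 + 250 + 200 + 200 + 200 = 4300 kg.
Lower bound: ⌈4300/900⌉ = 5 vans.
A packing using 5 vans:
  van 1: 850 = 850
  van 2: 800 = 800
  van 3: 700 + 200 = 900
  van 4: 700 + 200 = 900
  van 5: 400 + 250 + 200 = 850
This matches the lower bound, so 5 is optimal.

5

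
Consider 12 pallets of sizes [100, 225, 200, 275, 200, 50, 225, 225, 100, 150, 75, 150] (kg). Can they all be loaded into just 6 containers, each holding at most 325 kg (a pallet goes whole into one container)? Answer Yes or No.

No

Total = 1975 kg; ⌈1975/325⌉ = 7.
At least 7 containers are required, but only 6 are allowed.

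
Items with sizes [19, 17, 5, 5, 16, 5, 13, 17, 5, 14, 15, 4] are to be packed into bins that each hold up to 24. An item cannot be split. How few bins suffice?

Total = 19 + 17 + 17 + 16 + 15 + 14 + 13 + 5 + 5 + 5 + 5 + 4 = 135.
Lower bound: ⌈135/24⌉ = 6 bins.
Also, 7 items each exceed 12, and no two of those can share a bin, so at least 7 bins are needed.
A packing using 7 bins:
  bin 1: 19 + 5 = 24
  bin 2: 17 + 5 = 22
  bin 3: 17 + 5 = 22
  bin 4: 16 + 5 = 21
  bin 5: 15 + 4 = 19
  bin 6: 14 = 14
  bin 7: 13 = 13
This matches the lower bound, so 7 is optimal.

7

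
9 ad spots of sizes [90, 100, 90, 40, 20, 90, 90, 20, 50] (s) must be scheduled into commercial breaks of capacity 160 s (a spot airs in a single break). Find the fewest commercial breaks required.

Total = 100 + 90 + 90 + 90 + 90 + 50 + 40 + 20 + 20 = 590 s.
Lower bound: ⌈590/160⌉ = 4 commercial breaks.
Also, 5 ad spots each exceed 80 s, and no two of those can share a break, so at least 5 commercial breaks are needed.
A packing using 5 commercial breaks:
  break 1: 100 + 50 = 150
  break 2: 90 + 40 + 20 = 150
  break 3: 90 + 20 = 110
  break 4: 90 = 90
  break 5: 90 = 90
This matches the lower bound, so 5 is optimal.

5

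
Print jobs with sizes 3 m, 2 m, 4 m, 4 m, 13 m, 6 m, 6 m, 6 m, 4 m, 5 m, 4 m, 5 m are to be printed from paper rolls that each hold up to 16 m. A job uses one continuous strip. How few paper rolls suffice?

4

Total = 13 + 6 + 6 + 6 + 5 + 5 + 4 + 4 + 4 + 4 + 3 + 2 = 62 m.
Lower bound: ⌈62/16⌉ = 4 paper rolls.
A packing using 4 paper rolls:
  roll 1: 13 + 3 = 16
  roll 2: 6 + 6 + 4 = 16
  roll 3: 6 + 5 + 5 = 16
  roll 4: 4 + 4 + 4 + 2 = 14
This matches the lower bound, so 4 is optimal.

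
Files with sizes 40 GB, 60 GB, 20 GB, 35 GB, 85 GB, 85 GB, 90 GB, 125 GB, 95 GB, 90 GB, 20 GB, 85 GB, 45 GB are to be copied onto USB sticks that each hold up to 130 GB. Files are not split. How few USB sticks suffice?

8

Total = 125 + 95 + 90 + 90 + 85 + 85 + 85 + 60 + 45 + 40 + 35 + 20 + 20 = 875 GB.
Lower bound: ⌈875/130⌉ = 7 USB sticks.
A packing using 8 USB sticks:
  USB stick 1: 125 = 125
  USB stick 2: 95 + 35 = 130
  USB stick 3: 90 + 40 = 130
  USB stick 4: 90 + 20 + 20 = 130
  USB stick 5: 85 + 45 = 130
  USB stick 6: 85 = 85
  USB stick 7: 85 = 85
  USB stick 8: 60 = 60
No arrangement into 7 USB sticks stays within capacity, so 8 is optimal.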